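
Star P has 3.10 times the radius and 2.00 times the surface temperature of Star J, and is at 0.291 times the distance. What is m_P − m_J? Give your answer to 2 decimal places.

L_P/L_J = (3.10)²(2.00)⁴ = 153.8.
F_P/F_J = (L_P/L_J)/(d_P/d_J)² = 153.8/0.08468 = 1816.
m_P − m_J = −2.5 log₁₀(1816) = -8.15.

-8.15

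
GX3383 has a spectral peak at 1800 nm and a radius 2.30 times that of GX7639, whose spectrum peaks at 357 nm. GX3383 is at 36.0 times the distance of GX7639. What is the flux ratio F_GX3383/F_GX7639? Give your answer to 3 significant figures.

Wien's law: T_GX3383/T_GX7639 = λ_GX7639/λ_GX3383 = 357/1800 = 0.1983.
L_GX3383/L_GX7639 = (R_GX3383/R_GX7639)²(T_GX3383/T_GX7639)⁴ = (2.30)²(0.1983)⁴ = 0.008185.
F_GX3383/F_GX7639 = (L_GX3383/L_GX7639)/(d_GX3383/d_GX7639)² = 0.008185/(36.0)² = 6.316×10^-6.

6.32×10^-6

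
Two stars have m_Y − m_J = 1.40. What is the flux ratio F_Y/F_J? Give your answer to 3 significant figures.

0.275

F_Y/F_J = 10^(−(m_Y − m_J)/2.5) = 10^(-1.40/2.5) = 10^-0.560 = 0.2754.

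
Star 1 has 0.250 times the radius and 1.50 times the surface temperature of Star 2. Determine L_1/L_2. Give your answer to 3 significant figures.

0.316

From the Stefan–Boltzmann law, L ∝ R²T⁴, so
L_1/L_2 = (R_1/R_2)² (T_1/T_2)⁴ = (0.250)² × (1.50)⁴ = 0.06250 × 5.062 = 0.3164.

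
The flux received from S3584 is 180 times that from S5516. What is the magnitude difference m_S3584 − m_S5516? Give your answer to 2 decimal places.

m_S3584 − m_S5516 = −2.5 log₁₀(F_S3584/F_S5516) = −2.5 log₁₀(180) = −2.5 × (2.255) = -5.638.

-5.64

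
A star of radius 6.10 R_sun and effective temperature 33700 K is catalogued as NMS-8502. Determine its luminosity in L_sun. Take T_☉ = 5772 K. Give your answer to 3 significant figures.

L/L_☉ = (R/R_☉)² (T/T_☉)⁴ = (6.10)² × (33700/5772)⁴
       = 37.21 × (5.839)⁴ = 37.21 × 1162 = 4.324×10^4.

4.32×10^4 L_sun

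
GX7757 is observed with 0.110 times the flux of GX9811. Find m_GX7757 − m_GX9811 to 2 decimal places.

m_GX7757 − m_GX9811 = −2.5 log₁₀(F_GX7757/F_GX9811) = −2.5 log₁₀(0.110) = −2.5 × (-0.959) = 2.397.

2.40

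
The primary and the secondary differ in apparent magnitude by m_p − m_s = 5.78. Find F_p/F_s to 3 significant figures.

0.00488

F_p/F_s = 10^(−(m_p − m_s)/2.5) = 10^(-5.78/2.5) = 10^-2.312 = 0.004875.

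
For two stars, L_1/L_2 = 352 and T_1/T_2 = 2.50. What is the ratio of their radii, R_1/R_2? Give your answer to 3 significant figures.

L ∝ R²T⁴ gives R ∝ √L / T², so
R_1/R_2 = √(352) / (2.50)² = 18.76 / 6.250 = 3.002.

3.00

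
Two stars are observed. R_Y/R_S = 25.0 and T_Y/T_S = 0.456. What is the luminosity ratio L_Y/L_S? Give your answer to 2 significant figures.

From the Stefan–Boltzmann law, L ∝ R²T⁴, so
L_Y/L_S = (R_Y/R_S)² (T_Y/T_S)⁴ = (25.0)² × (0.456)⁴ = 625.0 × 0.04324 = 27.02.

27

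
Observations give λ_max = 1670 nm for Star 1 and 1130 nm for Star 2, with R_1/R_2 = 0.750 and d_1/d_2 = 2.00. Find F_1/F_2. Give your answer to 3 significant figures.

Wien's law: T_1/T_2 = λ_2/λ_1 = 1130/1670 = 0.6766.
L_1/L_2 = (R_1/R_2)²(T_1/T_2)⁴ = (0.750)²(0.6766)⁴ = 0.1179.
F_1/F_2 = (L_1/L_2)/(d_1/d_2)² = 0.1179/(2.00)² = 0.02948.

0.0295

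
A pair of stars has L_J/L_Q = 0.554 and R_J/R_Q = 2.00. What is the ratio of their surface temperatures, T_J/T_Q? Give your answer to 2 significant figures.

0.61

L ∝ R²T⁴ gives T ∝ (L/R²)^(1/4), so
T_J/T_Q = (0.554 / 2.00²)^(1/4) = (0.1385)^(1/4) = 0.6100.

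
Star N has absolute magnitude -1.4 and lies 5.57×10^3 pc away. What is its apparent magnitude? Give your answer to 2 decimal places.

m = M + 5 log₁₀(d/10 pc) = -1.4 + 5 log₁₀(5.57×10^3/10)
  = -1.4 + 5 × 2.746 = -1.4 + 13.73 = 12.33.

12.33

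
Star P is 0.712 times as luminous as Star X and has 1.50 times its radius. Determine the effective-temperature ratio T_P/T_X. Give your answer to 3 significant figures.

0.750

L ∝ R²T⁴ gives T ∝ (L/R²)^(1/4), so
T_P/T_X = (0.712 / 1.50²)^(1/4) = (0.3164)^(1/4) = 0.7500.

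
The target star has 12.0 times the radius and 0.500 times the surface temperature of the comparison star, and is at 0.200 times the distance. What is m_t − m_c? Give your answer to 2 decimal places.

-5.88

L_t/L_c = (12.0)²(0.500)⁴ = 9.000.
F_t/F_c = (L_t/L_c)/(d_t/d_c)² = 9.000/0.04000 = 225.0.
m_t − m_c = −2.5 log₁₀(225.0) = -5.88.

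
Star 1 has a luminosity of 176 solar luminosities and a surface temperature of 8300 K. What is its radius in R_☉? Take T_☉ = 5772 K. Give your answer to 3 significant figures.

6.42 R_☉

R/R_☉ = √(L/L_☉) / (T/T_☉)² = √(176) / (1.438)²
       = 13.27 / 2.068 = 6.416.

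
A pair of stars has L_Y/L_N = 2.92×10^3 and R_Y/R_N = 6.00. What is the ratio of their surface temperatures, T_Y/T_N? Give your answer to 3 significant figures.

3.00

L ∝ R²T⁴ gives T ∝ (L/R²)^(1/4), so
T_Y/T_N = (2.92×10^3 / 6.00²)^(1/4) = (81.11)^(1/4) = 3.001.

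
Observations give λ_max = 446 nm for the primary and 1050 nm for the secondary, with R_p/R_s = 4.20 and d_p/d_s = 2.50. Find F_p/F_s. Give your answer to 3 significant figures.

86.7

Wien's law: T_p/T_s = λ_s/λ_p = 1050/446 = 2.354.
L_p/L_s = (R_p/R_s)²(T_p/T_s)⁴ = (4.20)²(2.354)⁴ = 541.9.
F_p/F_s = (L_p/L_s)/(d_p/d_s)² = 541.9/(2.50)² = 86.70.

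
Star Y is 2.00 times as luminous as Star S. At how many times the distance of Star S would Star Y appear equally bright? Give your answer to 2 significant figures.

Equal flux requires L_Y/d_Y² = L_S/d_S², so d_Y/d_S = √(L_Y/L_S)
= √(2.00) = 1.414.

1.4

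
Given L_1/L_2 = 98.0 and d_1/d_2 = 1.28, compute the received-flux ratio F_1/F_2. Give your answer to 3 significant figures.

59.8

F = L/(4πd²), so F_1/F_2 = (L_1/L_2) / (d_1/d_2)²
= 98.0 / (1.28)² = 98.0 / 1.638 = 59.81.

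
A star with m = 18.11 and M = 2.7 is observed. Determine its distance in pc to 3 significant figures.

1.21×10^4 pc

m − M = 5 log₁₀(d/10 pc)
18.11 − (2.7) = 15.41 = 5 log₁₀(d/10)
d = 10 × 10^(15.41/5) = 10 × 10^3.082 = 1.208×10^4 pc.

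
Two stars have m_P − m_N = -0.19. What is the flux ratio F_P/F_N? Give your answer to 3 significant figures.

F_P/F_N = 10^(−(m_P − m_N)/2.5) = 10^(0.19/2.5) = 10^0.076 = 1.191.

1.19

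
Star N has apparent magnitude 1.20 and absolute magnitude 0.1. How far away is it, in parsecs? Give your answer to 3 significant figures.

16.6 pc

m − M = 5 log₁₀(d/10 pc)
1.20 − (0.1) = 1.10 = 5 log₁₀(d/10)
d = 10 × 10^(1.10/5) = 10 × 10^0.220 = 16.60 pc.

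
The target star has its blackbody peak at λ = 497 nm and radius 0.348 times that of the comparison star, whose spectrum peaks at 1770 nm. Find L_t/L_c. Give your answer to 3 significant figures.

Wien's law gives T ∝ 1/λ_max, so T_t/T_c = λ_c/λ_t = 1770/497 = 3.561.
Then L ∝ R²T⁴ gives L_t/L_c = (0.348)² × (3.561)⁴ = 0.1211 × 160.9 = 19.48.

19.5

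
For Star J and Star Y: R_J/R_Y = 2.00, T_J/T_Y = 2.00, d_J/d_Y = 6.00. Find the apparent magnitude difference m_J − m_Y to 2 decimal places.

-0.62

L_J/L_Y = (2.00)²(2.00)⁴ = 64.00.
F_J/F_Y = (L_J/L_Y)/(d_J/d_Y)² = 64.00/36.00 = 1.778.
m_J − m_Y = −2.5 log₁₀(1.778) = -0.62.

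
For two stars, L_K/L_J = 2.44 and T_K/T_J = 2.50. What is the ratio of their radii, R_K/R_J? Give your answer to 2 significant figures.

0.25

L ∝ R²T⁴ gives R ∝ √L / T², so
R_K/R_J = √(2.44) / (2.50)² = 1.562 / 6.250 = 0.2499.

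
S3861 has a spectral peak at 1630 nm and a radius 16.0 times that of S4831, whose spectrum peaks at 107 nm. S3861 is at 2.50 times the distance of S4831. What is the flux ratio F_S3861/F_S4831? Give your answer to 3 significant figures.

Wien's law: T_S3861/T_S4831 = λ_S4831/λ_S3861 = 107/1630 = 0.06564.
L_S3861/L_S4831 = (R_S3861/R_S4831)²(T_S3861/T_S4831)⁴ = (16.0)²(0.06564)⁴ = 0.004754.
F_S3861/F_S4831 = (L_S3861/L_S4831)/(d_S3861/d_S4831)² = 0.004754/(2.50)² = 7.606×10^-4.

7.61×10^-4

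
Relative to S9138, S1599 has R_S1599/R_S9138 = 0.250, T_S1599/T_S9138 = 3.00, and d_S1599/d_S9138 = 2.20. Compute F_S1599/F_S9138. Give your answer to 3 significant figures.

L_S1599/L_S9138 = (R_S1599/R_S9138)²(T_S1599/T_S9138)⁴ = (0.250)² × (3.00)⁴ = 5.062.
F_S1599/F_S9138 = (L_S1599/L_S9138)/(d_S1599/d_S9138)² = 5.062 / (2.20)² = 1.046.

1.05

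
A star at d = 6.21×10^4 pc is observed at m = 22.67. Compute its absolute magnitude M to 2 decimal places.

3.70

M = m − 5 log₁₀(d/10 pc) = 22.67 − 5 log₁₀(6.21×10^4/10)
  = 22.67 − 5 × 3.793 = 22.67 − 18.97 = 3.70.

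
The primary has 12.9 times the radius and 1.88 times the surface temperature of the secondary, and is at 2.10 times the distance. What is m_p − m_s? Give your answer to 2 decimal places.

L_p/L_s = (12.9)²(1.88)⁴ = 2079.
F_p/F_s = (L_p/L_s)/(d_p/d_s)² = 2079/4.410 = 471.4.
m_p − m_s = −2.5 log₁₀(471.4) = -6.68.

-6.68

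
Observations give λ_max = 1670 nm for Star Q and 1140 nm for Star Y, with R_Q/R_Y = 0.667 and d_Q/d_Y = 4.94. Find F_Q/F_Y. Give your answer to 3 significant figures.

0.00396

Wien's law: T_Q/T_Y = λ_Y/λ_Q = 1140/1670 = 0.6826.
L_Q/L_Y = (R_Q/R_Y)²(T_Q/T_Y)⁴ = (0.667)²(0.6826)⁴ = 0.09661.
F_Q/F_Y = (L_Q/L_Y)/(d_Q/d_Y)² = 0.09661/(4.94)² = 0.003959.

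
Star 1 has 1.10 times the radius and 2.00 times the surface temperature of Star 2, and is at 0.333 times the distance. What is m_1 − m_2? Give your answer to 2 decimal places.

-5.61

L_1/L_2 = (1.10)²(2.00)⁴ = 19.36.
F_1/F_2 = (L_1/L_2)/(d_1/d_2)² = 19.36/0.1109 = 174.6.
m_1 − m_2 = −2.5 log₁₀(174.6) = -5.61.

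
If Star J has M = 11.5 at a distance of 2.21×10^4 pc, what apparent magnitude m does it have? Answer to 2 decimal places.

28.22

m = M + 5 log₁₀(d/10 pc) = 11.5 + 5 log₁₀(2.21×10^4/10)
  = 11.5 + 5 × 3.344 = 11.5 + 16.72 = 28.22.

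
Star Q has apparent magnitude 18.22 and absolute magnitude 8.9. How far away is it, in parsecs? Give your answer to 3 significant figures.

m − M = 5 log₁₀(d/10 pc)
18.22 − (8.9) = 9.32 = 5 log₁₀(d/10)
d = 10 × 10^(9.32/5) = 10 × 10^1.864 = 731.1 pc.

731 pc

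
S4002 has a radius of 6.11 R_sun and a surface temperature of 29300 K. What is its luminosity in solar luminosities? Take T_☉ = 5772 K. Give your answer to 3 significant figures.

2.48×10^4 solar luminosities

L/L_☉ = (R/R_☉)² (T/T_☉)⁴ = (6.11)² × (29300/5772)⁴
       = 37.33 × (5.076)⁴ = 37.33 × 664.0 = 2.479×10^4.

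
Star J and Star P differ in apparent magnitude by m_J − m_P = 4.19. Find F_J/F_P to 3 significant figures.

F_J/F_P = 10^(−(m_J − m_P)/2.5) = 10^(-4.19/2.5) = 10^-1.676 = 0.02109.

0.0211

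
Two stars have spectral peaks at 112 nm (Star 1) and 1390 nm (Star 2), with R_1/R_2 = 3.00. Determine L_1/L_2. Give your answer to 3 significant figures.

Wien's law gives T ∝ 1/λ_max, so T_1/T_2 = λ_2/λ_1 = 1390/112 = 12.41.
Then L ∝ R²T⁴ gives L_1/L_2 = (3.00)² × (12.41)⁴ = 9.000 × 2.372×10^4 = 2.135×10^5.

2.14×10^5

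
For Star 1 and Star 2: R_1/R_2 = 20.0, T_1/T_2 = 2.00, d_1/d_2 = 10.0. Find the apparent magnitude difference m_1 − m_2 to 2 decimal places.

-4.52

L_1/L_2 = (20.0)²(2.00)⁴ = 6400.
F_1/F_2 = (L_1/L_2)/(d_1/d_2)² = 6400/100.0 = 64.00.
m_1 − m_2 = −2.5 log₁₀(64.00) = -4.52.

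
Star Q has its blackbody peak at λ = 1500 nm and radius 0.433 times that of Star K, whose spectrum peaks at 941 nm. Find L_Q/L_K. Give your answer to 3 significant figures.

Wien's law gives T ∝ 1/λ_max, so T_Q/T_K = λ_K/λ_Q = 941/1500 = 0.6273.
Then L ∝ R²T⁴ gives L_Q/L_K = (0.433)² × (0.6273)⁴ = 0.1875 × 0.1549 = 0.02904.

0.0290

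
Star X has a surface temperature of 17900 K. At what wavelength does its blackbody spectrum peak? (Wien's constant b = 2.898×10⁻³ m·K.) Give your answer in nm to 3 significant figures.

162 nm

λ_max = b/T = 2.898×10⁻³ / 17900 = 1.62×10^-7 m = 161.9 nm.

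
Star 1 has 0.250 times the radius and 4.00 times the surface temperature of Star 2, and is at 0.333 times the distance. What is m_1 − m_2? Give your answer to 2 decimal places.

-5.40

L_1/L_2 = (0.250)²(4.00)⁴ = 16.00.
F_1/F_2 = (L_1/L_2)/(d_1/d_2)² = 16.00/0.1109 = 144.3.
m_1 − m_2 = −2.5 log₁₀(144.3) = -5.40.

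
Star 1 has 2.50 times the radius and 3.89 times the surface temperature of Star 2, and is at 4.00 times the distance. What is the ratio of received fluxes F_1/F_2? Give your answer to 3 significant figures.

89.4

L_1/L_2 = (R_1/R_2)²(T_1/T_2)⁴ = (2.50)² × (3.89)⁴ = 1431.
F_1/F_2 = (L_1/L_2)/(d_1/d_2)² = 1431 / (4.00)² = 89.45.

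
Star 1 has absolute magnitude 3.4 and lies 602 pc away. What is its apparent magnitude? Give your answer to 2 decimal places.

12.30

m = M + 5 log₁₀(d/10 pc) = 3.4 + 5 log₁₀(602/10)
  = 3.4 + 5 × 1.780 = 3.4 + 8.90 = 12.30.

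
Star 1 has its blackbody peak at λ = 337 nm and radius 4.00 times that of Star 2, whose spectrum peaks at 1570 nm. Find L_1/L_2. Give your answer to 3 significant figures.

Wien's law gives T ∝ 1/λ_max, so T_1/T_2 = λ_2/λ_1 = 1570/337 = 4.659.
Then L ∝ R²T⁴ gives L_1/L_2 = (4.00)² × (4.659)⁴ = 16.00 × 471.1 = 7537.

7.54×10^3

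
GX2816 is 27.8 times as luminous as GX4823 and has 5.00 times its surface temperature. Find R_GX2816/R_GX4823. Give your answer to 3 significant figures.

0.211

L ∝ R²T⁴ gives R ∝ √L / T², so
R_GX2816/R_GX4823 = √(27.8) / (5.00)² = 5.273 / 25.00 = 0.2109.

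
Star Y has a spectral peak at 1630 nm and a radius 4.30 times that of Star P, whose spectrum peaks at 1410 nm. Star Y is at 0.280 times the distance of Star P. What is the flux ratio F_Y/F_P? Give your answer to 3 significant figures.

132

Wien's law: T_Y/T_P = λ_P/λ_Y = 1410/1630 = 0.8650.
L_Y/L_P = (R_Y/R_P)²(T_Y/T_P)⁴ = (4.30)²(0.8650)⁴ = 10.35.
F_Y/F_P = (L_Y/L_P)/(d_Y/d_P)² = 10.35/(0.280)² = 132.1.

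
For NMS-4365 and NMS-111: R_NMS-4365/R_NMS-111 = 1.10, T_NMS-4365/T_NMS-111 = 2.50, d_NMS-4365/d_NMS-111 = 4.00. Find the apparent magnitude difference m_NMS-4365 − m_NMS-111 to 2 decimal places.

L_NMS-4365/L_NMS-111 = (1.10)²(2.50)⁴ = 47.27.
F_NMS-4365/F_NMS-111 = (L_NMS-4365/L_NMS-111)/(d_NMS-4365/d_NMS-111)² = 47.27/16.00 = 2.954.
m_NMS-4365 − m_NMS-111 = −2.5 log₁₀(2.954) = -1.18.

-1.18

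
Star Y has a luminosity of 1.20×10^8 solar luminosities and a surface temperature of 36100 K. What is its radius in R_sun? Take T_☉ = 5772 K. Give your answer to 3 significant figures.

280 R_sun

R/R_☉ = √(L/L_☉) / (T/T_☉)² = √(1.20×10^8) / (6.254)²
       = 1.095×10^4 / 39.12 = 280.0.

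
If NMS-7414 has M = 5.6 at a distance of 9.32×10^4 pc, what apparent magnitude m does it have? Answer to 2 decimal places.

25.45

m = M + 5 log₁₀(d/10 pc) = 5.6 + 5 log₁₀(9.32×10^4/10)
  = 5.6 + 5 × 3.969 = 5.6 + 19.85 = 25.45.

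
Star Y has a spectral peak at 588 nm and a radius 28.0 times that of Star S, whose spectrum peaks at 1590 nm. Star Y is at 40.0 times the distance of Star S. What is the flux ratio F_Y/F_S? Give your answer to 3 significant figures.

26.2

Wien's law: T_Y/T_S = λ_S/λ_Y = 1590/588 = 2.704.
L_Y/L_S = (R_Y/R_S)²(T_Y/T_S)⁴ = (28.0)²(2.704)⁴ = 4.192×10^4.
F_Y/F_S = (L_Y/L_S)/(d_Y/d_S)² = 4.192×10^4/(40.0)² = 26.20.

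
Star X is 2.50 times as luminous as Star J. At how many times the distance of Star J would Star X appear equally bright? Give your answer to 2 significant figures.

Equal flux requires L_X/d_X² = L_J/d_J², so d_X/d_J = √(L_X/L_J)
= √(2.50) = 1.581.

1.6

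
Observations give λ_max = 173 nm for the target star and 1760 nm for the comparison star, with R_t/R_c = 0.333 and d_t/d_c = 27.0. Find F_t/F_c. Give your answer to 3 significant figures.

Wien's law: T_t/T_c = λ_c/λ_t = 1760/173 = 10.17.
L_t/L_c = (R_t/R_c)²(T_t/T_c)⁴ = (0.333)²(10.17)⁴ = 1188.
F_t/F_c = (L_t/L_c)/(d_t/d_c)² = 1188/(27.0)² = 1.629.

1.63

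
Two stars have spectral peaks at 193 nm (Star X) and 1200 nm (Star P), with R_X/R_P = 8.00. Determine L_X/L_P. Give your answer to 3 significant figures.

Wien's law gives T ∝ 1/λ_max, so T_X/T_P = λ_P/λ_X = 1200/193 = 6.218.
Then L ∝ R²T⁴ gives L_X/L_P = (8.00)² × (6.218)⁴ = 64.00 × 1494 = 9.565×10^4.

9.56×10^4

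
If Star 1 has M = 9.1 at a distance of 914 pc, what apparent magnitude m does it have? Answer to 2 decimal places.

18.90

m = M + 5 log₁₀(d/10 pc) = 9.1 + 5 log₁₀(914/10)
  = 9.1 + 5 × 1.961 = 9.1 + 9.80 = 18.90.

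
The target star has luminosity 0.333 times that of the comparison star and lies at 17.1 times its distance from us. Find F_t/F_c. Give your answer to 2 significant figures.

F = L/(4πd²), so F_t/F_c = (L_t/L_c) / (d_t/d_c)²
= 0.333 / (17.1)² = 0.333 / 292.4 = 0.001139.

0.0011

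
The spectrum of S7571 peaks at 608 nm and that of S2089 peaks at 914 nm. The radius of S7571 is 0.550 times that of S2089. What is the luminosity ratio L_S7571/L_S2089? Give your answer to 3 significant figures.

1.54

Wien's law gives T ∝ 1/λ_max, so T_S7571/T_S2089 = λ_S2089/λ_S7571 = 914/608 = 1.503.
Then L ∝ R²T⁴ gives L_S7571/L_S2089 = (0.550)² × (1.503)⁴ = 0.3025 × 5.107 = 1.545.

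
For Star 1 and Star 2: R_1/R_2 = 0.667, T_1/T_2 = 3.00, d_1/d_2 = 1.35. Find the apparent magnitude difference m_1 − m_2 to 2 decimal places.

-3.24

L_1/L_2 = (0.667)²(3.00)⁴ = 36.04.
F_1/F_2 = (L_1/L_2)/(d_1/d_2)² = 36.04/1.823 = 19.77.
m_1 − m_2 = −2.5 log₁₀(19.77) = -3.24.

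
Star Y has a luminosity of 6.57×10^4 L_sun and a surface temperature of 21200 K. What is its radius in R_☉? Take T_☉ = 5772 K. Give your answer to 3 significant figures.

19.0 R_☉

R/R_☉ = √(L/L_☉) / (T/T_☉)² = √(6.57×10^4) / (3.673)²
       = 256.3 / 13.49 = 19.00.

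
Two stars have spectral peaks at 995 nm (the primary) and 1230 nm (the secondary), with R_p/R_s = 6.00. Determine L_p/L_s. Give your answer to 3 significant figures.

84.1

Wien's law gives T ∝ 1/λ_max, so T_p/T_s = λ_s/λ_p = 1230/995 = 1.236.
Then L ∝ R²T⁴ gives L_p/L_s = (6.00)² × (1.236)⁴ = 36.00 × 2.335 = 84.07.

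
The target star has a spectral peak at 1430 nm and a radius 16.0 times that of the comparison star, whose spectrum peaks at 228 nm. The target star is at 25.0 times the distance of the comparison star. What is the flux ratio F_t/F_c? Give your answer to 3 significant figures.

Wien's law: T_t/T_c = λ_c/λ_t = 228/1430 = 0.1594.
L_t/L_c = (R_t/R_c)²(T_t/T_c)⁴ = (16.0)²(0.1594)⁴ = 0.1654.
F_t/F_c = (L_t/L_c)/(d_t/d_c)² = 0.1654/(25.0)² = 2.647×10^-4.

2.65×10^-4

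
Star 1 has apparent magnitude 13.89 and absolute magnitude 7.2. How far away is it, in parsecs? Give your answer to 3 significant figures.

218 pc

m − M = 5 log₁₀(d/10 pc)
13.89 − (7.2) = 6.69 = 5 log₁₀(d/10)
d = 10 × 10^(6.69/5) = 10 × 10^1.338 = 217.8 pc.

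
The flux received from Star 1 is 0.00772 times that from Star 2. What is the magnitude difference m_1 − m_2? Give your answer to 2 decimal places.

5.28

m_1 − m_2 = −2.5 log₁₀(F_1/F_2) = −2.5 log₁₀(0.00772) = −2.5 × (-2.112) = 5.281.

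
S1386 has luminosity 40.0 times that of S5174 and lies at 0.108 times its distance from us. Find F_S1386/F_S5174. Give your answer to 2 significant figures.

3.4×10^3

F = L/(4πd²), so F_S1386/F_S5174 = (L_S1386/L_S5174) / (d_S1386/d_S5174)²
= 40.0 / (0.108)² = 40.0 / 0.01166 = 3429.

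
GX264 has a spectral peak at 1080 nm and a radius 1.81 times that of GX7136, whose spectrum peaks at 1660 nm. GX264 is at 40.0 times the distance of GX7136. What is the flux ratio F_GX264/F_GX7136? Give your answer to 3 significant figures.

Wien's law: T_GX264/T_GX7136 = λ_GX7136/λ_GX264 = 1660/1080 = 1.537.
L_GX264/L_GX7136 = (R_GX264/R_GX7136)²(T_GX264/T_GX7136)⁴ = (1.81)²(1.537)⁴ = 18.28.
F_GX264/F_GX7136 = (L_GX264/L_GX7136)/(d_GX264/d_GX7136)² = 18.28/(40.0)² = 0.01143.

0.0114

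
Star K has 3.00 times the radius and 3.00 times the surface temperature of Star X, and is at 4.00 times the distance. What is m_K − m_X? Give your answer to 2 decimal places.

L_K/L_X = (3.00)²(3.00)⁴ = 729.0.
F_K/F_X = (L_K/L_X)/(d_K/d_X)² = 729.0/16.00 = 45.56.
m_K − m_X = −2.5 log₁₀(45.56) = -4.15.

-4.15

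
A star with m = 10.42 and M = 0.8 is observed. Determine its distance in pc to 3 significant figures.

839 pc

m − M = 5 log₁₀(d/10 pc)
10.42 − (0.8) = 9.62 = 5 log₁₀(d/10)
d = 10 × 10^(9.62/5) = 10 × 10^1.924 = 839.5 pc.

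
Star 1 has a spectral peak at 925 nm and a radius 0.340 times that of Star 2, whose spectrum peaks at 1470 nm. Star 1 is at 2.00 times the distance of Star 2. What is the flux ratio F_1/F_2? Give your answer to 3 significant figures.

Wien's law: T_1/T_2 = λ_2/λ_1 = 1470/925 = 1.589.
L_1/L_2 = (R_1/R_2)²(T_1/T_2)⁴ = (0.340)²(1.589)⁴ = 0.7373.
F_1/F_2 = (L_1/L_2)/(d_1/d_2)² = 0.7373/(2.00)² = 0.1843.

0.184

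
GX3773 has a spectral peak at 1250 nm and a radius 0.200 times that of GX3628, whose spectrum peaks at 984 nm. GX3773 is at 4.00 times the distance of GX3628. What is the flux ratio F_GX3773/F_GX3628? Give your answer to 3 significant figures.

Wien's law: T_GX3773/T_GX3628 = λ_GX3628/λ_GX3773 = 984/1250 = 0.7872.
L_GX3773/L_GX3628 = (R_GX3773/R_GX3628)²(T_GX3773/T_GX3628)⁴ = (0.200)²(0.7872)⁴ = 0.01536.
F_GX3773/F_GX3628 = (L_GX3773/L_GX3628)/(d_GX3773/d_GX3628)² = 0.01536/(4.00)² = 9.600×10^-4.

9.60×10^-4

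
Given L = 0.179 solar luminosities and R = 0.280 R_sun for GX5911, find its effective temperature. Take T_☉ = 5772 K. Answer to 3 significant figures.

T/T_☉ = (L/L_☉)^(1/4) / (R/R_☉)^(1/2)
T = 5772 × (0.179)^(1/4) / √(0.280) = 5772 × 0.6504 / 0.5292 = 7095 K.

7.10×10^3 K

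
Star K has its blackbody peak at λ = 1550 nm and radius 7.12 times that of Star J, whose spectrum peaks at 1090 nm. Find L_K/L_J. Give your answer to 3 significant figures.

Wien's law gives T ∝ 1/λ_max, so T_K/T_J = λ_J/λ_K = 1090/1550 = 0.7032.
Then L ∝ R²T⁴ gives L_K/L_J = (7.12)² × (0.7032)⁴ = 50.69 × 0.2446 = 12.40.

12.4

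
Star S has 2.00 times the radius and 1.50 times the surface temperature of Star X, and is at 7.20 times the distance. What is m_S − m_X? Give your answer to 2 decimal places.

1.02

L_S/L_X = (2.00)²(1.50)⁴ = 20.25.
F_S/F_X = (L_S/L_X)/(d_S/d_X)² = 20.25/51.84 = 0.3906.
m_S − m_X = −2.5 log₁₀(0.3906) = 1.02.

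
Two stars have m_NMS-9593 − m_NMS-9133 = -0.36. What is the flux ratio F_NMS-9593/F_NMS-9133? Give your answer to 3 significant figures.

1.39

F_NMS-9593/F_NMS-9133 = 10^(−(m_NMS-9593 − m_NMS-9133)/2.5) = 10^(0.36/2.5) = 10^0.144 = 1.393.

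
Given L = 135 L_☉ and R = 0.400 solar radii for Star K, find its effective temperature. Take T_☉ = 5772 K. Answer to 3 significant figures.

T/T_☉ = (L/L_☉)^(1/4) / (R/R_☉)^(1/2)
T = 5772 × (135)^(1/4) / √(0.400) = 5772 × 3.409 / 0.6325 = 3.111×10^4 K.

3.11×10^4 K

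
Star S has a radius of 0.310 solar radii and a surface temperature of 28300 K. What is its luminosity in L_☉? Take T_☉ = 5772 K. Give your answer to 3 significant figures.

55.5 L_☉

L/L_☉ = (R/R_☉)² (T/T_☉)⁴ = (0.310)² × (28300/5772)⁴
       = 0.09610 × (4.903)⁴ = 0.09610 × 577.9 = 55.53.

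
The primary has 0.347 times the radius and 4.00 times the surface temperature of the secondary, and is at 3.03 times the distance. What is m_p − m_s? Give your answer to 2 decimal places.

L_p/L_s = (0.347)²(4.00)⁴ = 30.82.
F_p/F_s = (L_p/L_s)/(d_p/d_s)² = 30.82/9.181 = 3.357.
m_p − m_s = −2.5 log₁₀(3.357) = -1.32.

-1.32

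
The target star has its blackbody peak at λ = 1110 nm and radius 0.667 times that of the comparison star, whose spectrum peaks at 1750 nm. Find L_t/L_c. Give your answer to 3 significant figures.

2.75

Wien's law gives T ∝ 1/λ_max, so T_t/T_c = λ_c/λ_t = 1750/1110 = 1.577.
Then L ∝ R²T⁴ gives L_t/L_c = (0.667)² × (1.577)⁴ = 0.4449 × 6.178 = 2.749.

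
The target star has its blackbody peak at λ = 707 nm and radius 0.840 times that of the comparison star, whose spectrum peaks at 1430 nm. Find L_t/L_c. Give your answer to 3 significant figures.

11.8

Wien's law gives T ∝ 1/λ_max, so T_t/T_c = λ_c/λ_t = 1430/707 = 2.023.
Then L ∝ R²T⁴ gives L_t/L_c = (0.840)² × (2.023)⁴ = 0.7056 × 16.74 = 11.81.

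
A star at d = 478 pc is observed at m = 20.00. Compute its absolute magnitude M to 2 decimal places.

M = m − 5 log₁₀(d/10 pc) = 20.00 − 5 log₁₀(478/10)
  = 20.00 − 5 × 1.679 = 20.00 − 8.40 = 11.60.

11.60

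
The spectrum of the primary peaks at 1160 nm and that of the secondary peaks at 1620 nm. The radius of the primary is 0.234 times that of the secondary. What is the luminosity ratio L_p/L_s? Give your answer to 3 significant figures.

Wien's law gives T ∝ 1/λ_max, so T_p/T_s = λ_s/λ_p = 1620/1160 = 1.397.
Then L ∝ R²T⁴ gives L_p/L_s = (0.234)² × (1.397)⁴ = 0.05476 × 3.804 = 0.2083.

0.208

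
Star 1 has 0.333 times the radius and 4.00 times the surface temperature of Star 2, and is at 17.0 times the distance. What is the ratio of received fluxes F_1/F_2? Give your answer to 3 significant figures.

L_1/L_2 = (R_1/R_2)²(T_1/T_2)⁴ = (0.333)² × (4.00)⁴ = 28.39.
F_1/F_2 = (L_1/L_2)/(d_1/d_2)² = 28.39 / (17.0)² = 0.09823.

0.0982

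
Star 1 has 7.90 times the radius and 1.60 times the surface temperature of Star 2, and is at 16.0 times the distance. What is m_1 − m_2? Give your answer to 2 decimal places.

-0.51

L_1/L_2 = (7.90)²(1.60)⁴ = 409.0.
F_1/F_2 = (L_1/L_2)/(d_1/d_2)² = 409.0/256.0 = 1.598.
m_1 − m_2 = −2.5 log₁₀(1.598) = -0.51.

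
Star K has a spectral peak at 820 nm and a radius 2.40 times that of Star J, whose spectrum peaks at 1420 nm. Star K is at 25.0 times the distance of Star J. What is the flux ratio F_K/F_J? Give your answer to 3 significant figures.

0.0829

Wien's law: T_K/T_J = λ_J/λ_K = 1420/820 = 1.732.
L_K/L_J = (R_K/R_J)²(T_K/T_J)⁴ = (2.40)²(1.732)⁴ = 51.80.
F_K/F_J = (L_K/L_J)/(d_K/d_J)² = 51.80/(25.0)² = 0.08288.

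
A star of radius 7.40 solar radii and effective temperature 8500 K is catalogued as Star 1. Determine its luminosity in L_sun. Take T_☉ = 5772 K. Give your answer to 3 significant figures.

258 L_sun

L/L_☉ = (R/R_☉)² (T/T_☉)⁴ = (7.40)² × (8500/5772)⁴
       = 54.76 × (1.473)⁴ = 54.76 × 4.703 = 257.5.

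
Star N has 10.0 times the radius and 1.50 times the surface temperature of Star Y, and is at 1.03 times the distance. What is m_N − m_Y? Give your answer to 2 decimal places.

L_N/L_Y = (10.0)²(1.50)⁴ = 506.2.
F_N/F_Y = (L_N/L_Y)/(d_N/d_Y)² = 506.2/1.061 = 477.2.
m_N − m_Y = −2.5 log₁₀(477.2) = -6.70.

-6.70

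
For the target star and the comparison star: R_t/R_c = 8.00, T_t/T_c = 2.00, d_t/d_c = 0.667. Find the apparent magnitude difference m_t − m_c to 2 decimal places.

-8.41

L_t/L_c = (8.00)²(2.00)⁴ = 1024.
F_t/F_c = (L_t/L_c)/(d_t/d_c)² = 1024/0.4449 = 2302.
m_t − m_c = −2.5 log₁₀(2302) = -8.41.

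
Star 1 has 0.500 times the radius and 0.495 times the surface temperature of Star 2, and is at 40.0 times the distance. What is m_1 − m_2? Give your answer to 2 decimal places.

12.57

L_1/L_2 = (0.500)²(0.495)⁴ = 0.01501.
F_1/F_2 = (L_1/L_2)/(d_1/d_2)² = 0.01501/1600 = 9.381×10^-6.
m_1 − m_2 = −2.5 log₁₀(9.381×10^-6) = 12.57.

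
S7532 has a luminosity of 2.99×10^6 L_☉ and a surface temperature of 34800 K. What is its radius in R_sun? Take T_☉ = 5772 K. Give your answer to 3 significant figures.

R/R_☉ = √(L/L_☉) / (T/T_☉)² = √(2.99×10^6) / (6.029)²
       = 1729 / 36.35 = 47.57.

47.6 R_sun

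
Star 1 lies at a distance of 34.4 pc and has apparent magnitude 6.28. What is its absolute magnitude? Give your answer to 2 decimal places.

M = m − 5 log₁₀(d/10 pc) = 6.28 − 5 log₁₀(34.4/10)
  = 6.28 − 5 × 0.537 = 6.28 − 2.68 = 3.60.

3.60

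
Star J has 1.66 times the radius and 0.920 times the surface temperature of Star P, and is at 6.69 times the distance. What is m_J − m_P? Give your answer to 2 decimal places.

L_J/L_P = (1.66)²(0.920)⁴ = 1.974.
F_J/F_P = (L_J/L_P)/(d_J/d_P)² = 1.974/44.76 = 0.04411.
m_J − m_P = −2.5 log₁₀(0.04411) = 3.39.

3.39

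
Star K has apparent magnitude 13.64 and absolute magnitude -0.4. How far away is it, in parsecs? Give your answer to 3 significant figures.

6.43×10^3 pc

m − M = 5 log₁₀(d/10 pc)
13.64 − (-0.4) = 14.04 = 5 log₁₀(d/10)
d = 10 × 10^(14.04/5) = 10 × 10^2.808 = 6427 pc.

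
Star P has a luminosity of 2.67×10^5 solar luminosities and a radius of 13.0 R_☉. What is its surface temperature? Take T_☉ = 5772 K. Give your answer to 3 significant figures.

3.64×10^4 K

T/T_☉ = (L/L_☉)^(1/4) / (R/R_☉)^(1/2)
T = 5772 × (2.67×10^5)^(1/4) / √(13.0) = 5772 × 22.73 / 3.606 = 3.639×10^4 K.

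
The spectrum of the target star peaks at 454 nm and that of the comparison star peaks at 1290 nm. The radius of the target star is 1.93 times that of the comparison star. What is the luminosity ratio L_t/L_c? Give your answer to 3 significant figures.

Wien's law gives T ∝ 1/λ_max, so T_t/T_c = λ_c/λ_t = 1290/454 = 2.841.
Then L ∝ R²T⁴ gives L_t/L_c = (1.93)² × (2.841)⁴ = 3.725 × 65.18 = 242.8.

243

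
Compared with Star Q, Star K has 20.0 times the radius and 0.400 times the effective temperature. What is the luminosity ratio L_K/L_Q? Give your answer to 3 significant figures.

10.2

From the Stefan–Boltzmann law, L ∝ R²T⁴, so
L_K/L_Q = (R_K/R_Q)² (T_K/T_Q)⁴ = (20.0)² × (0.400)⁴ = 400.0 × 0.02560 = 10.24.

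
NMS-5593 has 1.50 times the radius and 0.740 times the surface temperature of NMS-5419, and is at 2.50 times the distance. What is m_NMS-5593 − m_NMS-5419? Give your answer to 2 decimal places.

L_NMS-5593/L_NMS-5419 = (1.50)²(0.740)⁴ = 0.6747.
F_NMS-5593/F_NMS-5419 = (L_NMS-5593/L_NMS-5419)/(d_NMS-5593/d_NMS-5419)² = 0.6747/6.250 = 0.1080.
m_NMS-5593 − m_NMS-5419 = −2.5 log₁₀(0.1080) = 2.42.

2.42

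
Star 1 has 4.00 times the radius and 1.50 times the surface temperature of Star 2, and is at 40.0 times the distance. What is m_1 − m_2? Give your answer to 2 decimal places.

L_1/L_2 = (4.00)²(1.50)⁴ = 81.00.
F_1/F_2 = (L_1/L_2)/(d_1/d_2)² = 81.00/1600 = 0.05063.
m_1 − m_2 = −2.5 log₁₀(0.05063) = 3.24.

3.24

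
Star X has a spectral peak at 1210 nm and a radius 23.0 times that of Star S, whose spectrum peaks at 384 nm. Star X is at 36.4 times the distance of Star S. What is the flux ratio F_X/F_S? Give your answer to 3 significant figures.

0.00405

Wien's law: T_X/T_S = λ_S/λ_X = 384/1210 = 0.3174.
L_X/L_S = (R_X/R_S)²(T_X/T_S)⁴ = (23.0)²(0.3174)⁴ = 5.366.
F_X/F_S = (L_X/L_S)/(d_X/d_S)² = 5.366/(36.4)² = 0.004050.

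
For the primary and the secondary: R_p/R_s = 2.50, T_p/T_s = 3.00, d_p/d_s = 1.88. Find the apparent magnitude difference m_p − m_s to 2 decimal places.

-5.39

L_p/L_s = (2.50)²(3.00)⁴ = 506.2.
F_p/F_s = (L_p/L_s)/(d_p/d_s)² = 506.2/3.534 = 143.2.
m_p − m_s = −2.5 log₁₀(143.2) = -5.39.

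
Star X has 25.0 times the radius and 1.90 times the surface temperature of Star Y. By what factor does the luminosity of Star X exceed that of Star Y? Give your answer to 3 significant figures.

8.15×10^3

From the Stefan–Boltzmann law, L ∝ R²T⁴, so
L_X/L_Y = (R_X/R_Y)² (T_X/T_Y)⁴ = (25.0)² × (1.90)⁴ = 625.0 × 13.03 = 8145.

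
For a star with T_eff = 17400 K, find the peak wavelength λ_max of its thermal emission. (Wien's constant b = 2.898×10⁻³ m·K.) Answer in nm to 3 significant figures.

167 nm

λ_max = b/T = 2.898×10⁻³ / 17400 = 1.67×10^-7 m = 166.6 nm.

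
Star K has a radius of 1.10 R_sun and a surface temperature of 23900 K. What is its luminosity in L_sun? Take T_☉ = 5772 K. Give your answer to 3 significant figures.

356 L_sun

L/L_☉ = (R/R_☉)² (T/T_☉)⁴ = (1.10)² × (23900/5772)⁴
       = 1.210 × (4.141)⁴ = 1.210 × 294.0 = 355.7.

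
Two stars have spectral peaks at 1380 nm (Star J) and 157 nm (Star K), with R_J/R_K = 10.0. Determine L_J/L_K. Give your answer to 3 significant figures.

0.0168

Wien's law gives T ∝ 1/λ_max, so T_J/T_K = λ_K/λ_J = 157/1380 = 0.1138.
Then L ∝ R²T⁴ gives L_J/L_K = (10.0)² × (0.1138)⁴ = 100.0 × 1.675×10^-4 = 0.01675.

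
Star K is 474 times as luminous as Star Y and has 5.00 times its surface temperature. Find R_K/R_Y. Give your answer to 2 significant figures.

0.87

L ∝ R²T⁴ gives R ∝ √L / T², so
R_K/R_Y = √(474) / (5.00)² = 21.77 / 25.00 = 0.8709.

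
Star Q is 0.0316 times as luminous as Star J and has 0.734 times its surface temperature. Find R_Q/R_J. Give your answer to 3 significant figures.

L ∝ R²T⁴ gives R ∝ √L / T², so
R_Q/R_J = √(0.0316) / (0.734)² = 0.1778 / 0.5388 = 0.3300.

0.330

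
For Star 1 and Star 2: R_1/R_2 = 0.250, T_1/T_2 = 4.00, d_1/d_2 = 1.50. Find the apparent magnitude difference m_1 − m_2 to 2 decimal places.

L_1/L_2 = (0.250)²(4.00)⁴ = 16.00.
F_1/F_2 = (L_1/L_2)/(d_1/d_2)² = 16.00/2.250 = 7.111.
m_1 − m_2 = −2.5 log₁₀(7.111) = -2.13.

-2.13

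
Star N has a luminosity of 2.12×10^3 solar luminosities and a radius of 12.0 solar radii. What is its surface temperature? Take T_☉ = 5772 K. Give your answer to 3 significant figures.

1.13×10^4 K

T/T_☉ = (L/L_☉)^(1/4) / (R/R_☉)^(1/2)
T = 5772 × (2.12×10^3)^(1/4) / √(12.0) = 5772 × 6.786 / 3.464 = 1.131×10^4 K.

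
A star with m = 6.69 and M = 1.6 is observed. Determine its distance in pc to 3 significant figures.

104 pc

m − M = 5 log₁₀(d/10 pc)
6.69 − (1.6) = 5.09 = 5 log₁₀(d/10)
d = 10 × 10^(5.09/5) = 10 × 10^1.018 = 104.2 pc.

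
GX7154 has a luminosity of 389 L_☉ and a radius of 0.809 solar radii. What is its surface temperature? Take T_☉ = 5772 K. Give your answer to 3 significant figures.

T/T_☉ = (L/L_☉)^(1/4) / (R/R_☉)^(1/2)
T = 5772 × (389)^(1/4) / √(0.809) = 5772 × 4.441 / 0.8994 = 2.850×10^4 K.

2.85×10^4 K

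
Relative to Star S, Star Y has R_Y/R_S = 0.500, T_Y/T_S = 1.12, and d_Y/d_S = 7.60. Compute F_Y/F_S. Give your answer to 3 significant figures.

0.00681

L_Y/L_S = (R_Y/R_S)²(T_Y/T_S)⁴ = (0.500)² × (1.12)⁴ = 0.3934.
F_Y/F_S = (L_Y/L_S)/(d_Y/d_S)² = 0.3934 / (7.60)² = 0.006811.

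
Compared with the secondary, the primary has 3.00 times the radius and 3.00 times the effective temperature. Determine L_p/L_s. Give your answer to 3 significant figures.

From the Stefan–Boltzmann law, L ∝ R²T⁴, so
L_p/L_s = (R_p/R_s)² (T_p/T_s)⁴ = (3.00)² × (3.00)⁴ = 9.000 × 81.00 = 729.0.

729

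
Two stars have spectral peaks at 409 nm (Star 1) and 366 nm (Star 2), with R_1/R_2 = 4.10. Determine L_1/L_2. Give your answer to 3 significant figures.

Wien's law gives T ∝ 1/λ_max, so T_1/T_2 = λ_2/λ_1 = 366/409 = 0.8949.
Then L ∝ R²T⁴ gives L_1/L_2 = (4.10)² × (0.8949)⁴ = 16.81 × 0.6413 = 10.78.

10.8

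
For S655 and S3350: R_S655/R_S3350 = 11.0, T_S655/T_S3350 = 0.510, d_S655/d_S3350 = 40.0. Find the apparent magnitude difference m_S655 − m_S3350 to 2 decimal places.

L_S655/L_S3350 = (11.0)²(0.510)⁴ = 8.186.
F_S655/F_S3350 = (L_S655/L_S3350)/(d_S655/d_S3350)² = 8.186/1600 = 0.005116.
m_S655 − m_S3350 = −2.5 log₁₀(0.005116) = 5.73.

5.73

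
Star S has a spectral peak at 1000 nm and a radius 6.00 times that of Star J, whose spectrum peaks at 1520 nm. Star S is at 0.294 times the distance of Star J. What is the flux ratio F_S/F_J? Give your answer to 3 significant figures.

Wien's law: T_S/T_J = λ_J/λ_S = 1520/1000 = 1.520.
L_S/L_J = (R_S/R_J)²(T_S/T_J)⁴ = (6.00)²(1.520)⁴ = 192.2.
F_S/F_J = (L_S/L_J)/(d_S/d_J)² = 192.2/(0.294)² = 2223.

2.22×10^3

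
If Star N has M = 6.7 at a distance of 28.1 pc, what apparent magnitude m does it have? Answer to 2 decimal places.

m = M + 5 log₁₀(d/10 pc) = 6.7 + 5 log₁₀(28.1/10)
  = 6.7 + 5 × 0.449 = 6.7 + 2.24 = 8.94.

8.94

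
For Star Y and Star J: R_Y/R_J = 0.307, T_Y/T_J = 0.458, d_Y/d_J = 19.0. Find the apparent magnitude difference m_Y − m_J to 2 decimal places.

L_Y/L_J = (0.307)²(0.458)⁴ = 0.004147.
F_Y/F_J = (L_Y/L_J)/(d_Y/d_J)² = 0.004147/361.0 = 1.149×10^-5.
m_Y − m_J = −2.5 log₁₀(1.149×10^-5) = 12.35.

12.35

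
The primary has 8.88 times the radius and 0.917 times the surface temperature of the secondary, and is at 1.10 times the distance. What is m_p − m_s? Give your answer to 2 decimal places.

-4.16

L_p/L_s = (8.88)²(0.917)⁴ = 55.76.
F_p/F_s = (L_p/L_s)/(d_p/d_s)² = 55.76/1.210 = 46.08.
m_p − m_s = −2.5 log₁₀(46.08) = -4.16.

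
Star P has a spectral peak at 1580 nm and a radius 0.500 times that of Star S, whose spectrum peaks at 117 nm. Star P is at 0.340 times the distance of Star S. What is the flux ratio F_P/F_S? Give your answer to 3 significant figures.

6.50×10^-5

Wien's law: T_P/T_S = λ_S/λ_P = 117/1580 = 0.07405.
L_P/L_S = (R_P/R_S)²(T_P/T_S)⁴ = (0.500)²(0.07405)⁴ = 7.517×10^-6.
F_P/F_S = (L_P/L_S)/(d_P/d_S)² = 7.517×10^-6/(0.340)² = 6.503×10^-5.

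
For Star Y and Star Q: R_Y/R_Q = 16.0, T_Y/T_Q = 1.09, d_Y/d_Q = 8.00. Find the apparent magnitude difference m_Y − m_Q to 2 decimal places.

-1.88

L_Y/L_Q = (16.0)²(1.09)⁴ = 361.4.
F_Y/F_Q = (L_Y/L_Q)/(d_Y/d_Q)² = 361.4/64.00 = 5.646.
m_Y − m_Q = −2.5 log₁₀(5.646) = -1.88.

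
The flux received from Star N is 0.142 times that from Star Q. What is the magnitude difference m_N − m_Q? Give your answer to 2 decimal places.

m_N − m_Q = −2.5 log₁₀(F_N/F_Q) = −2.5 log₁₀(0.142) = −2.5 × (-0.848) = 2.119.

2.12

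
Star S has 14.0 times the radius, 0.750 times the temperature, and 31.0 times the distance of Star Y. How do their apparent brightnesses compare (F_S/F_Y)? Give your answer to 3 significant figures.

L_S/L_Y = (R_S/R_Y)²(T_S/T_Y)⁴ = (14.0)² × (0.750)⁴ = 62.02.
F_S/F_Y = (L_S/L_Y)/(d_S/d_Y)² = 62.02 / (31.0)² = 0.06453.

0.0645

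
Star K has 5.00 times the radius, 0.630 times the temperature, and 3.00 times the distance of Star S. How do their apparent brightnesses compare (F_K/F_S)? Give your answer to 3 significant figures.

0.438

L_K/L_S = (R_K/R_S)²(T_K/T_S)⁴ = (5.00)² × (0.630)⁴ = 3.938.
F_K/F_S = (L_K/L_S)/(d_K/d_S)² = 3.938 / (3.00)² = 0.4376.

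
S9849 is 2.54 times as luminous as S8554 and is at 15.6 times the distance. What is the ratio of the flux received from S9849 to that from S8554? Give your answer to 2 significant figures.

0.010

F = L/(4πd²), so F_S9849/F_S8554 = (L_S9849/L_S8554) / (d_S9849/d_S8554)²
= 2.54 / (15.6)² = 2.54 / 243.4 = 0.01044.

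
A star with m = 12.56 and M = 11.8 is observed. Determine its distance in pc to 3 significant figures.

m − M = 5 log₁₀(d/10 pc)
12.56 − (11.8) = 0.76 = 5 log₁₀(d/10)
d = 10 × 10^(0.76/5) = 10 × 10^0.152 = 14.19 pc.

14.2 pc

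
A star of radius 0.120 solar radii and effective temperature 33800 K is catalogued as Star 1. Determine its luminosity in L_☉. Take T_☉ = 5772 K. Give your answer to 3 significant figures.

L/L_☉ = (R/R_☉)² (T/T_☉)⁴ = (0.120)² × (33800/5772)⁴
       = 0.01440 × (5.856)⁴ = 0.01440 × 1176 = 16.93.

16.9 L_☉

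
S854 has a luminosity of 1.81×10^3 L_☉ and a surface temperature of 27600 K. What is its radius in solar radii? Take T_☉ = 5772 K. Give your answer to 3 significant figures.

R/R_☉ = √(L/L_☉) / (T/T_☉)² = √(1.81×10^3) / (4.782)²
       = 42.54 / 22.86 = 1.861.

1.86 solar radii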